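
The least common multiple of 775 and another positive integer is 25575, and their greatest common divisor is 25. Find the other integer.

825

gcd × lcm = product of the two integers, so the other integer is (25 × 25575) / 775 = 825.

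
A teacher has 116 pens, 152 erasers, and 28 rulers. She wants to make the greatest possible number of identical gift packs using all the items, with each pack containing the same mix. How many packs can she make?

The pack count must divide each quantity, so the greatest is gcd(116, 152, 28).
116 = 2^2 × 29
152 = 2^3 × 19
28 = 2^2 × 7
gcd(116, 152, 28) = 2^2 = 4.

4 packs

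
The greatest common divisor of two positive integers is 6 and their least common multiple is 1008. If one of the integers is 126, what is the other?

For two integers, gcd × lcm = product, so the other is (6 × 1008) / 126 = 6048 / 126 = 48.

48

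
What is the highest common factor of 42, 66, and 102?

42 = 2 × 3 × 7
66 = 2 × 3 × 11
102 = 2 × 3 × 17
gcd(42, 66, 102) = 2 × 3 = 6.

6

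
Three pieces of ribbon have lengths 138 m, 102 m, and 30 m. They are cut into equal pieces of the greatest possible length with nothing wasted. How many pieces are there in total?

Piece length = gcd(138, 102, 30).
138 = 2 × 3 × 23
102 = 2 × 3 × 17
30 = 2 × 3 × 5
gcd(138, 102, 30) = 2 × 3 = 6.
Total pieces = 138/6 + 102/6 + 30/6 = 23 + 17 + 5 = 45.

45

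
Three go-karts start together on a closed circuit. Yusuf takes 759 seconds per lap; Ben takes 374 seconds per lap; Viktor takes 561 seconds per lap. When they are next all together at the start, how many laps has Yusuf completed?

34 laps

All finish a whole number of cycles simultaneously at t = LCM of the periods.
759 = 3 × 11 × 23
374 = 2 × 11 × 17
561 = 3 × 11 × 17
LCM(759, 374, 561) = 2 × 3 × 11 × 17 × 23 = 25806.
Laps for period 759: 25806 / 759 = 34.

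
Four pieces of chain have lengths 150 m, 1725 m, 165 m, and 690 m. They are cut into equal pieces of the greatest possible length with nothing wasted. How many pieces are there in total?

Piece length = gcd(150, 1725, 165, 690).
150 = 2 × 3 × 5^2
1725 = 3 × 5^2 × 23
165 = 3 × 5 × 11
690 = 2 × 3 × 5 × 23
gcd(150, 1725, 165, 690) = 3 × 5 = 15.
Total pieces = 150/15 + 1725/15 + 165/15 + 690/15 = 10 + 115 + 11 + 46 = 182.

182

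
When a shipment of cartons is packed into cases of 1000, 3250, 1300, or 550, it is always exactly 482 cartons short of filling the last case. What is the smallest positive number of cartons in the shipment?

142518

Being 482 short of a full case of size k means N ≡ −482 (mod k), i.e. N + 482 is a multiple of each size.
1000 = 2^3 × 5^3
3250 = 2 × 5^3 × 13
1300 = 2^2 × 5^2 × 13
550 = 2 × 5^2 × 11
LCM(1000, 3250, 1300, 550) = 2^3 × 5^3 × 11 × 13 = 143000.
Smallest positive N is 143000 − 482 = 142518.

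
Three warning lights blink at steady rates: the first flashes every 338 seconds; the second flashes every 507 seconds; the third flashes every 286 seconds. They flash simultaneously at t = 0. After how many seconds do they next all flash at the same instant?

They coincide at every common multiple of the periods; the first is the LCM.
338 = 2 × 13^2
507 = 3 × 13^2
286 = 2 × 11 × 13
LCM(338, 507, 286) = 2 × 3 × 11 × 13^2 = 11154.

11154 seconds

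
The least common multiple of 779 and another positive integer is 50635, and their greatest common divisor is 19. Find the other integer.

gcd × lcm = product of the two integers, so the other integer is (19 × 50635) / 779 = 1235.

1235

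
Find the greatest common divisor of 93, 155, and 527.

31

93 = 3 × 31
155 = 5 × 31
527 = 17 × 31
gcd(93, 155, 527) = 31.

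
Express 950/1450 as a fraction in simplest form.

19/29

950 = 2 × 5^2 × 19
1450 = 2 × 5^2 × 29
gcd(950, 1450) = 2 × 5^2 = 50.
Divide numerator and denominator by 50: 950/1450 = 19/29.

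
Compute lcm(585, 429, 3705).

122265

585 = 3^2 × 5 × 13
429 = 3 × 11 × 13
3705 = 3 × 5 × 13 × 19
LCM(585, 429, 3705) = 3^2 × 5 × 11 × 13 × 19 = 122265.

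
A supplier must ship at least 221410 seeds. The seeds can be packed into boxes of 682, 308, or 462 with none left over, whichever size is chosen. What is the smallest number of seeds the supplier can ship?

The number of seeds must be a common multiple of 682, 308, and 462, so a multiple of their LCM.
682 = 2 × 11 × 31
308 = 2^2 × 7 × 11
462 = 2 × 3 × 7 × 11
LCM(682, 308, 462) = 2^2 × 3 × 7 × 11 × 31 = 28644.
Smallest multiple of 28644 that is ≥ 221410: ⌈221410/28644⌉ × 28644 = 8 × 28644 = 229152.

229152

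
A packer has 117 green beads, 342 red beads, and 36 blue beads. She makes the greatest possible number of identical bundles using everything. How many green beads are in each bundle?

Number of bundles = gcd(117, 342, 36).
117 = 3^2 × 13
342 = 2 × 3^2 × 19
36 = 2^2 × 3^2
gcd(117, 342, 36) = 3^2 = 9.
green beads per bundle = 117 / 9 = 13.

13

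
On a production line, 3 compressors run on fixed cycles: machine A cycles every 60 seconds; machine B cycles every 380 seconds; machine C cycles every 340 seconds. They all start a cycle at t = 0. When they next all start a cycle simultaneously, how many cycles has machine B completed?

51 cycles

All finish a whole number of cycles simultaneously at t = LCM of the periods.
60 = 2^2 × 3 × 5
380 = 2^2 × 5 × 19
340 = 2^2 × 5 × 17
LCM(60, 380, 340) = 2^2 × 3 × 5 × 17 × 19 = 19380.
Cycles for period 380: 19380 / 380 = 51.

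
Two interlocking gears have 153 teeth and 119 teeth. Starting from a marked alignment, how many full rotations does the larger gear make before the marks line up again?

The first common completion time is the LCM of the periods.
153 = 3^2 × 17
119 = 7 × 17
LCM(153, 119) = 3^2 × 7 × 17 = 1071.
Rotations for period 153: 1071 / 153 = 7.

7 rotations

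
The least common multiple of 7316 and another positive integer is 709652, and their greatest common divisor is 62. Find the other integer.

6014

gcd × lcm = product of the two integers, so the other integer is (62 × 709652) / 7316 = 6014.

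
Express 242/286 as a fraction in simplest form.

11/13

242 = 2 × 11^2
286 = 2 × 11 × 13
gcd(242, 286) = 2 × 11 = 22.
Divide numerator and denominator by 22: 242/286 = 11/13.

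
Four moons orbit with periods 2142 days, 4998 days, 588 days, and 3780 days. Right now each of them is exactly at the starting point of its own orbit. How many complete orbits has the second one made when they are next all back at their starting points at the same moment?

They are all back at their starting positions together after one LCM of the periods.
2142 = 2 × 3^2 × 7 × 17
4998 = 2 × 3 × 7^2 × 17
588 = 2^2 × 3 × 7^2
3780 = 2^2 × 3^3 × 5 × 7
LCM(2142, 4998, 588, 3780) = 2^2 × 3^3 × 5 × 7^2 × 17 = 449820.
Orbits for period 4998: 449820 / 4998 = 90.

90 orbits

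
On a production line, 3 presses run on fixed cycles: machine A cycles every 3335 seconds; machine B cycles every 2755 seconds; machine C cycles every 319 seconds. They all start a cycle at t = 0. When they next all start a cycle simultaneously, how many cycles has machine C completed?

2185 cycles

The first common completion time is the LCM of the periods.
3335 = 5 × 23 × 29
2755 = 5 × 19 × 29
319 = 11 × 29
LCM(3335, 2755, 319) = 5 × 11 × 19 × 23 × 29 = 697015.
Cycles for period 319: 697015 / 319 = 2185.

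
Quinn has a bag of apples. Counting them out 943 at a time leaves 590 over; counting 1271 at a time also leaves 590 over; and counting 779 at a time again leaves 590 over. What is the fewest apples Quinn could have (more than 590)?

N − 590 must be a common multiple of 943, 1271, and 779.
943 = 23 × 41
1271 = 31 × 41
779 = 19 × 41
LCM(943, 1271, 779) = 19 × 23 × 31 × 41 = 555427.
Smallest N > 590 is LCM + 590 = 555427 + 590 = 556017.

556017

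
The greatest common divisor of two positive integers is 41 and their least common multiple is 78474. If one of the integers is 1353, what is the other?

For two integers, gcd × lcm = product, so the other is (41 × 78474) / 1353 = 3217434 / 1353 = 2378.

2378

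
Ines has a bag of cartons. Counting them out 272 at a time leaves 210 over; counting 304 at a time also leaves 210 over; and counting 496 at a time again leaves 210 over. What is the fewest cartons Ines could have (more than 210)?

160418

N − 210 must be a common multiple of 272, 304, and 496.
272 = 2^4 × 17
304 = 2^4 × 19
496 = 2^4 × 31
LCM(272, 304, 496) = 2^4 × 17 × 19 × 31 = 160208.
Smallest N > 210 is LCM + 210 = 160208 + 210 = 160418.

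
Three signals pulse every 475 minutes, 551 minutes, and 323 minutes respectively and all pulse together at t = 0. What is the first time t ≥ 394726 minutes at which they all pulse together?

Joint pulses occur at multiples of LCM(475, 551, 323).
475 = 5^2 × 19
551 = 19 × 29
323 = 17 × 19
LCM(475, 551, 323) = 5^2 × 17 × 19 × 29 = 234175.
Smallest multiple of 234175 that is ≥ 394726: ⌈394726/234175⌉ × 234175 = 2 × 234175 = 468350.

468350 minutes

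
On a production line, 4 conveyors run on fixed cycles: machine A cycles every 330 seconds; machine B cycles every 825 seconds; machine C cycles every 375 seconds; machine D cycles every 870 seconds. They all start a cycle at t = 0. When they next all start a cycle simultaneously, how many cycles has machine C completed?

They are all back at their starting positions together after one LCM of the periods.
330 = 2 × 3 × 5 × 11
825 = 3 × 5^2 × 11
375 = 3 × 5^3
870 = 2 × 3 × 5 × 29
LCM(330, 825, 375, 870) = 2 × 3 × 5^3 × 11 × 29 = 239250.
Cycles for period 375: 239250 / 375 = 638.

638 cycles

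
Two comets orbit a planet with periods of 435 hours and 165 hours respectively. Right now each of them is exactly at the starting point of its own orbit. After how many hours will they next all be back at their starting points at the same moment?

4785 hours

The first simultaneous occurrence is after LCM of the individual periods.
435 = 3 × 5 × 29
165 = 3 × 5 × 11
LCM(435, 165) = 3 × 5 × 11 × 29 = 4785.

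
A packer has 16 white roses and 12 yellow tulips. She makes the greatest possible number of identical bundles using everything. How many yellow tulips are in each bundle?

Number of bundles = gcd(16, 12).
16 = 2^4
12 = 2^2 × 3
gcd(16, 12) = 2^2 = 4.
yellow tulips per bundle = 12 / 4 = 3.

3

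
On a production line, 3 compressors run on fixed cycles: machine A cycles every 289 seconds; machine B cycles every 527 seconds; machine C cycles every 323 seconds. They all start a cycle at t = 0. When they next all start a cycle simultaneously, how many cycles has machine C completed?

527 cycles

The first common completion time is the LCM of the periods.
289 = 17^2
527 = 17 × 31
323 = 17 × 19
LCM(289, 527, 323) = 17^2 × 19 × 31 = 170221.
Cycles for period 323: 170221 / 323 = 527.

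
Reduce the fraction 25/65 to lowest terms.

5/13

25 = 5^2
65 = 5 × 13
gcd(25, 65) = 5.
Divide numerator and denominator by 5: 25/65 = 5/13.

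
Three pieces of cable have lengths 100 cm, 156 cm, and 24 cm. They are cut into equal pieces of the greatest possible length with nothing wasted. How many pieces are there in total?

Piece length = gcd(100, 156, 24).
100 = 2^2 × 5^2
156 = 2^2 × 3 × 13
24 = 2^3 × 3
gcd(100, 156, 24) = 2^2 = 4.
Total pieces = 100/4 + 156/4 + 24/4 = 25 + 39 + 6 = 70.

70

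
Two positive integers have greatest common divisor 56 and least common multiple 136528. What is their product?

7645568

For any two positive integers, gcd × lcm = product = 56 × 136528 = 7645568.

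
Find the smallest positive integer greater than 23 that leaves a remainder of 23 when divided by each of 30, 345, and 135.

6233

N − 23 must be a common multiple of 30, 345, and 135.
30 = 2 × 3 × 5
345 = 3 × 5 × 23
135 = 3^3 × 5
LCM(30, 345, 135) = 2 × 3^3 × 5 × 23 = 6210.
Smallest N > 23 is LCM + 23 = 6210 + 23 = 6233.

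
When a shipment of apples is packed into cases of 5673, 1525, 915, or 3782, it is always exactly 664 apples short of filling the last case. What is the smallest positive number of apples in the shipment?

Being 664 short of a full case of size k means N ≡ −664 (mod k), i.e. N + 664 is a multiple of each size.
5673 = 3 × 31 × 61
1525 = 5^2 × 61
915 = 3 × 5 × 61
3782 = 2 × 31 × 61
LCM(5673, 1525, 915, 3782) = 2 × 3 × 5^2 × 31 × 61 = 283650.
Smallest positive N is 283650 − 664 = 282986.

282986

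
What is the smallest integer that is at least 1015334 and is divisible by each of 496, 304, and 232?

The integer must be a common multiple of 496, 304, and 232, so a multiple of their LCM.
496 = 2^4 × 31
304 = 2^4 × 19
232 = 2^3 × 29
LCM(496, 304, 232) = 2^4 × 19 × 29 × 31 = 273296.
Smallest multiple of 273296 that is ≥ 1015334: ⌈1015334/273296⌉ × 273296 = 4 × 273296 = 1093184.

1093184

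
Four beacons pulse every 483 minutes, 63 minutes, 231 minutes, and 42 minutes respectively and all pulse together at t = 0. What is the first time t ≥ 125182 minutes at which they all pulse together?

Joint pulses occur at multiples of LCM(483, 63, 231, 42).
483 = 3 × 7 × 23
63 = 3^2 × 7
231 = 3 × 7 × 11
42 = 2 × 3 × 7
LCM(483, 63, 231, 42) = 2 × 3^2 × 7 × 11 × 23 = 31878.
Smallest multiple of 31878 that is ≥ 125182: ⌈125182/31878⌉ × 31878 = 4 × 31878 = 127512.

127512 minutes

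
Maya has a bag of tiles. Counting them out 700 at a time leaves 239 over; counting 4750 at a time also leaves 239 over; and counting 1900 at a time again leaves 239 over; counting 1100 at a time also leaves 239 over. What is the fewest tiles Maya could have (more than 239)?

N − 239 must be a common multiple of 700, 4750, 1900, and 1100.
700 = 2^2 × 5^2 × 7
4750 = 2 × 5^3 × 19
1900 = 2^2 × 5^2 × 19
1100 = 2^2 × 5^2 × 11
LCM(700, 4750, 1900, 1100) = 2^2 × 5^3 × 7 × 11 × 19 = 731500.
Smallest N > 239 is LCM + 239 = 731500 + 239 = 731739.

731739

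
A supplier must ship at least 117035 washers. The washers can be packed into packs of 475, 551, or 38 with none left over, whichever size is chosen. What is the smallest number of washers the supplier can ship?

137750

The number of washers must be a common multiple of 475, 551, and 38, so a multiple of their LCM.
475 = 5^2 × 19
551 = 19 × 29
38 = 2 × 19
LCM(475, 551, 38) = 2 × 5^2 × 19 × 29 = 27550.
Smallest multiple of 27550 that is ≥ 117035: ⌈117035/27550⌉ × 27550 = 5 × 27550 = 137750.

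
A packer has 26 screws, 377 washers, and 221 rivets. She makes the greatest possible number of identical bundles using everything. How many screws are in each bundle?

Number of bundles = gcd(26, 377, 221).
26 = 2 × 13
377 = 13 × 29
221 = 13 × 17
gcd(26, 377, 221) = 13.
screws per bundle = 26 / 13 = 2.

2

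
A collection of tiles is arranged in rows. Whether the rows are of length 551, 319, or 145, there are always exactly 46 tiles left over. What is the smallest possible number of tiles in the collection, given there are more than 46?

N − 46 must be a common multiple of 551, 319, and 145.
551 = 19 × 29
319 = 11 × 29
145 = 5 × 29
LCM(551, 319, 145) = 5 × 11 × 19 × 29 = 30305.
Smallest N > 46 is LCM + 46 = 30305 + 46 = 30351.

30351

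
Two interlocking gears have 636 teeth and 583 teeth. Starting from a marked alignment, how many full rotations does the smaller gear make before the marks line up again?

All finish a whole number of cycles simultaneously at t = LCM of the periods.
636 = 2^2 × 3 × 53
583 = 11 × 53
LCM(636, 583) = 2^2 × 3 × 11 × 53 = 6996.
Rotations for period 583: 6996 / 583 = 12.

12 rotations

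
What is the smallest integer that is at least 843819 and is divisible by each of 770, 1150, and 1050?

1062600

The integer must be a common multiple of 770, 1150, and 1050, so a multiple of their LCM.
770 = 2 × 5 × 7 × 11
1150 = 2 × 5^2 × 23
1050 = 2 × 3 × 5^2 × 7
LCM(770, 1150, 1050) = 2 × 3 × 5^2 × 7 × 11 × 23 = 265650.
Smallest multiple of 265650 that is ≥ 843819: ⌈843819/265650⌉ × 265650 = 4 × 265650 = 1062600.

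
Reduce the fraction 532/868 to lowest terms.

532 = 2^2 × 7 × 19
868 = 2^2 × 7 × 31
gcd(532, 868) = 2^2 × 7 = 28.
Divide numerator and denominator by 28: 532/868 = 19/31.

19/31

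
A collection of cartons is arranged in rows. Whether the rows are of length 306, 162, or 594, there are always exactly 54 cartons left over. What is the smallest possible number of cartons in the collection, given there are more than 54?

N − 54 must be a common multiple of 306, 162, and 594.
306 = 2 × 3^2 × 17
162 = 2 × 3^4
594 = 2 × 3^3 × 11
LCM(306, 162, 594) = 2 × 3^4 × 11 × 17 = 30294.
Smallest N > 54 is LCM + 54 = 30294 + 54 = 30348.

30348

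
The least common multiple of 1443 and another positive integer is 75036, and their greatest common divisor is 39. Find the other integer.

gcd × lcm = product of the two integers, so the other integer is (39 × 75036) / 1443 = 2028.

2028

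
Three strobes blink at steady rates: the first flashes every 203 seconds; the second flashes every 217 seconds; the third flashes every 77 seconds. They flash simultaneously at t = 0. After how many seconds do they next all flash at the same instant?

69223 seconds

They coincide at every common multiple of the periods; the first is the LCM.
203 = 7 × 29
217 = 7 × 31
77 = 7 × 11
LCM(203, 217, 77) = 7 × 11 × 29 × 31 = 69223.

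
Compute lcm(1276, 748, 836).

1276 = 2^2 × 11 × 29
748 = 2^2 × 11 × 17
836 = 2^2 × 11 × 19
LCM(1276, 748, 836) = 2^2 × 11 × 17 × 19 × 29 = 412148.

412148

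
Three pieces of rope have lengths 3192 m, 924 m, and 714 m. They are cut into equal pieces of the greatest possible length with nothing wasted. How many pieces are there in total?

115

Piece length = gcd(3192, 924, 714).
3192 = 2^3 × 3 × 7 × 19
924 = 2^2 × 3 × 7 × 11
714 = 2 × 3 × 7 × 17
gcd(3192, 924, 714) = 2 × 3 × 7 = 42.
Total pieces = 3192/42 + 924/42 + 714/42 = 76 + 22 + 17 = 115.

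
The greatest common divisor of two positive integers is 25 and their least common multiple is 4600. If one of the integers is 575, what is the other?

200

For two integers, gcd × lcm = product, so the other is (25 × 4600) / 575 = 115000 / 575 = 200.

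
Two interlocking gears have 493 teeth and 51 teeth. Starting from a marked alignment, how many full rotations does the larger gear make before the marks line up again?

The first common completion time is the LCM of the periods.
493 = 17 × 29
51 = 3 × 17
LCM(493, 51) = 3 × 17 × 29 = 1479.
Rotations for period 493: 1479 / 493 = 3.

3 rotations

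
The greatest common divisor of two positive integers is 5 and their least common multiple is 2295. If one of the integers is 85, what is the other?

For two integers, gcd × lcm = product, so the other is (5 × 2295) / 85 = 11475 / 85 = 135.

135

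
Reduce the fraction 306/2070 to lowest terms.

306 = 2 × 3^2 × 17
2070 = 2 × 3^2 × 5 × 23
gcd(306, 2070) = 2 × 3^2 = 18.
Divide numerator and denominator by 18: 306/2070 = 17/115.

17/115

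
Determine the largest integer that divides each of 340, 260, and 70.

10

340 = 2^2 × 5 × 17
260 = 2^2 × 5 × 13
70 = 2 × 5 × 7
gcd(340, 260, 70) = 2 × 5 = 10.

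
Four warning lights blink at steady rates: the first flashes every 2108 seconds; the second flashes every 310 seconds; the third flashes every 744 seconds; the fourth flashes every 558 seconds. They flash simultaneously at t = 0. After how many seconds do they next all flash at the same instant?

189720 seconds

The first simultaneous occurrence is after LCM of the individual periods.
2108 = 2^2 × 17 × 31
310 = 2 × 5 × 31
744 = 2^3 × 3 × 31
558 = 2 × 3^2 × 31
LCM(2108, 310, 744, 558) = 2^3 × 3^2 × 5 × 17 × 31 = 189720.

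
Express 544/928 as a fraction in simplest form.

17/29

544 = 2^5 × 17
928 = 2^5 × 29
gcd(544, 928) = 2^5 = 32.
Divide numerator and denominator by 32: 544/928 = 17/29.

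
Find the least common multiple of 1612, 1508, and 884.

1612 = 2^2 × 13 × 31
1508 = 2^2 × 13 × 29
884 = 2^2 × 13 × 17
LCM(1612, 1508, 884) = 2^2 × 13 × 17 × 29 × 31 = 794716.

794716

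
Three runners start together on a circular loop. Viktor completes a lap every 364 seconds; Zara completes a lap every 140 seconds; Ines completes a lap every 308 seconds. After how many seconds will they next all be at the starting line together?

20020 seconds

They coincide at every common multiple of the periods; the first is the LCM.
364 = 2^2 × 7 × 13
140 = 2^2 × 5 × 7
308 = 2^2 × 7 × 11
LCM(364, 140, 308) = 2^2 × 5 × 7 × 11 × 13 = 20020.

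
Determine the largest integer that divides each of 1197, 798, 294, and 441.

1197 = 3^2 × 7 × 19
798 = 2 × 3 × 7 × 19
294 = 2 × 3 × 7^2
441 = 3^2 × 7^2
gcd(1197, 798, 294, 441) = 3 × 7 = 21.

21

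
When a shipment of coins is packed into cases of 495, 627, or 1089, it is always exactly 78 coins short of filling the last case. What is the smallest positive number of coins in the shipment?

103377

Being 78 short of a full case of size k means N ≡ −78 (mod k), i.e. N + 78 is a multiple of each size.
495 = 3^2 × 5 × 11
627 = 3 × 11 × 19
1089 = 3^2 × 11^2
LCM(495, 627, 1089) = 3^2 × 5 × 11^2 × 19 = 103455.
Smallest positive N is 103455 − 78 = 103377.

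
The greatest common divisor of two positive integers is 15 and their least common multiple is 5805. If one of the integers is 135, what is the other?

For two integers, gcd × lcm = product, so the other is (15 × 5805) / 135 = 87075 / 135 = 645.

645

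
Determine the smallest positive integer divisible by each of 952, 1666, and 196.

952 = 2^3 × 7 × 17
1666 = 2 × 7^2 × 17
196 = 2^2 × 7^2
LCM(952, 1666, 196) = 2^3 × 7^2 × 17 = 6664.

6664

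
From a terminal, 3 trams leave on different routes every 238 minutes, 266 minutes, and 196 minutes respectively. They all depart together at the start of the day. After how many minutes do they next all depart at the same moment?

63308 minutes

The first simultaneous occurrence is after LCM of the individual periods.
238 = 2 × 7 × 17
266 = 2 × 7 × 19
196 = 2^2 × 7^2
LCM(238, 266, 196) = 2^2 × 7^2 × 17 × 19 = 63308.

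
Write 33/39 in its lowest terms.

33 = 3 × 11
39 = 3 × 13
gcd(33, 39) = 3.
Divide numerator and denominator by 3: 33/39 = 11/13.

11/13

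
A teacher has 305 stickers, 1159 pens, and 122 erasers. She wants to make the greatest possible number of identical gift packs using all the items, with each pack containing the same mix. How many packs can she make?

61 packs

The pack count must divide each quantity, so the greatest is gcd(305, 1159, 122).
305 = 5 × 61
1159 = 19 × 61
122 = 2 × 61
gcd(305, 1159, 122) = 61.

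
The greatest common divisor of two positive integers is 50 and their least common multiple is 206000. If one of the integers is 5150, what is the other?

For two integers, gcd × lcm = product, so the other is (50 × 206000) / 5150 = 10300000 / 5150 = 2000.

2000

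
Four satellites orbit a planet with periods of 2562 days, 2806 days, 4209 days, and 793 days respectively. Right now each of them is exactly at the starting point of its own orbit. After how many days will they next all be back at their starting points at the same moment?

766038 days

We need the least common multiple of the intervals.
2562 = 2 × 3 × 7 × 61
2806 = 2 × 23 × 61
4209 = 3 × 23 × 61
793 = 13 × 61
LCM(2562, 2806, 4209, 793) = 2 × 3 × 7 × 13 × 23 × 61 = 766038.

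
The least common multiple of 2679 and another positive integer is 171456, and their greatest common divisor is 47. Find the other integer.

3008

gcd × lcm = product of the two integers, so the other integer is (47 × 171456) / 2679 = 3008.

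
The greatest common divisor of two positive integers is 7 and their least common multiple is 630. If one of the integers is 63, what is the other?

For two integers, gcd × lcm = product, so the other is (7 × 630) / 63 = 4410 / 63 = 70.

70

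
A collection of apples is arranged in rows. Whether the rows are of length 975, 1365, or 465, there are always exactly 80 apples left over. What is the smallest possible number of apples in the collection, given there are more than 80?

N − 80 must be a common multiple of 975, 1365, and 465.
975 = 3 × 5^2 × 13
1365 = 3 × 5 × 7 × 13
465 = 3 × 5 × 31
LCM(975, 1365, 465) = 3 × 5^2 × 7 × 13 × 31 = 211575.
Smallest N > 80 is LCM + 80 = 211575 + 80 = 211655.

211655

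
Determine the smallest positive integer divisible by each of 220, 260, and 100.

220 = 2^2 × 5 × 11
260 = 2^2 × 5 × 13
100 = 2^2 × 5^2
LCM(220, 260, 100) = 2^2 × 5^2 × 11 × 13 = 14300.

14300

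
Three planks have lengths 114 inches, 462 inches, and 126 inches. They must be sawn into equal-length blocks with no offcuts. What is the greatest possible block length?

6 inches

The block length must divide every plank, so the greatest is gcd(114, 462, 126).
114 = 2 × 3 × 19
462 = 2 × 3 × 7 × 11
126 = 2 × 3^2 × 7
gcd(114, 462, 126) = 2 × 3 = 6.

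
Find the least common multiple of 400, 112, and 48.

8400

400 = 2^4 × 5^2
112 = 2^4 × 7
48 = 2^4 × 3
LCM(400, 112, 48) = 2^4 × 3 × 5^2 × 7 = 8400.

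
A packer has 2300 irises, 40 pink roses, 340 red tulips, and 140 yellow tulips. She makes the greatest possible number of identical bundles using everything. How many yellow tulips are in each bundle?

Number of bundles = gcd(2300, 40, 340, 140).
2300 = 2^2 × 5^2 × 23
40 = 2^3 × 5
340 = 2^2 × 5 × 17
140 = 2^2 × 5 × 7
gcd(2300, 40, 340, 140) = 2^2 × 5 = 20.
yellow tulips per bundle = 140 / 20 = 7.

7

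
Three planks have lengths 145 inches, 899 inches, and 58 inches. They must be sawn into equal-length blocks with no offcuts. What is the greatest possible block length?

29 inches

The block length must divide every plank, so the greatest is gcd(145, 899, 58).
145 = 5 × 29
899 = 29 × 31
58 = 2 × 29
gcd(145, 899, 58) = 29.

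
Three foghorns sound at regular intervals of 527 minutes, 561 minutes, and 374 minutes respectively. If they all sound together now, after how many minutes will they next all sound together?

The first simultaneous occurrence is after LCM of the individual periods.
527 = 17 × 31
561 = 3 × 11 × 17
374 = 2 × 11 × 17
LCM(527, 561, 374) = 2 × 3 × 11 × 17 × 31 = 34782.

34782 minutes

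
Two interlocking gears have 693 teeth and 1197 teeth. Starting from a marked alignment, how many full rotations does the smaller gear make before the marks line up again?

All finish a whole number of cycles simultaneously at t = LCM of the periods.
693 = 3^2 × 7 × 11
1197 = 3^2 × 7 × 19
LCM(693, 1197) = 3^2 × 7 × 11 × 19 = 13167.
Rotations for period 693: 13167 / 693 = 19.

19 rotations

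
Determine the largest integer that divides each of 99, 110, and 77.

11

99 = 3^2 × 11
110 = 2 × 5 × 11
77 = 7 × 11
gcd(99, 110, 77) = 11.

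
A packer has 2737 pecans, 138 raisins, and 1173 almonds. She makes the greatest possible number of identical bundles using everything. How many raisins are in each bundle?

6

Number of bundles = gcd(2737, 138, 1173).
2737 = 7 × 17 × 23
138 = 2 × 3 × 23
1173 = 3 × 17 × 23
gcd(2737, 138, 1173) = 23.
raisins per bundle = 138 / 23 = 6.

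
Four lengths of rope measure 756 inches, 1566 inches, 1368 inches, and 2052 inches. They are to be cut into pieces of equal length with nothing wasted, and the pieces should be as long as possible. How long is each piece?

18 inches

Each piece length must divide every original length, so the longest possible is gcd(756, 1566, 1368, 2052).
756 = 2^2 × 3^3 × 7
1566 = 2 × 3^3 × 29
1368 = 2^3 × 3^2 × 19
2052 = 2^2 × 3^3 × 19
gcd(756, 1566, 1368, 2052) = 2 × 3^2 = 18.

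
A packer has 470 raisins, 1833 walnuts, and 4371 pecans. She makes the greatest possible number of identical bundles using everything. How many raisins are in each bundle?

10

Number of bundles = gcd(470, 1833, 4371).
470 = 2 × 5 × 47
1833 = 3 × 13 × 47
4371 = 3 × 31 × 47
gcd(470, 1833, 4371) = 47.
raisins per bundle = 470 / 47 = 10.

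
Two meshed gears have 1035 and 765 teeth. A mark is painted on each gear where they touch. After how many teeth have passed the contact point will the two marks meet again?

17595 teeth

They coincide at every common multiple of the periods; the first is the LCM.
1035 = 3^2 × 5 × 23
765 = 3^2 × 5 × 17
LCM(1035, 765) = 3^2 × 5 × 17 × 23 = 17595.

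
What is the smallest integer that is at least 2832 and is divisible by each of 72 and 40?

2880

The integer must be a common multiple of 72 and 40, so a multiple of their LCM.
72 = 2^3 × 3^2
40 = 2^3 × 5
LCM(72, 40) = 2^3 × 3^2 × 5 = 360.
Smallest multiple of 360 that is ≥ 2832: ⌈2832/360⌉ × 360 = 8 × 360 = 2880.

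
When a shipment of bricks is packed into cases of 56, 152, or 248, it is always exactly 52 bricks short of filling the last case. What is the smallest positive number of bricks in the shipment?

Being 52 short of a full case of size k means N ≡ −52 (mod k), i.e. N + 52 is a multiple of each size.
56 = 2^3 × 7
152 = 2^3 × 19
248 = 2^3 × 31
LCM(56, 152, 248) = 2^3 × 7 × 19 × 31 = 32984.
Smallest positive N is 32984 − 52 = 32932.

32932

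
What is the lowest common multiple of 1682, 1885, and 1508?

218660

1682 = 2 × 29^2
1885 = 5 × 13 × 29
1508 = 2^2 × 13 × 29
LCM(1682, 1885, 1508) = 2^2 × 5 × 13 × 29^2 = 218660.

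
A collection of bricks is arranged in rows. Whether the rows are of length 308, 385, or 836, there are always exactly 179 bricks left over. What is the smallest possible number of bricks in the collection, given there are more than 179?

29439

N − 179 must be a common multiple of 308, 385, and 836.
308 = 2^2 × 7 × 11
385 = 5 × 7 × 11
836 = 2^2 × 11 × 19
LCM(308, 385, 836) = 2^2 × 5 × 7 × 11 × 19 = 29260.
Smallest N > 179 is LCM + 179 = 29260 + 179 = 29439.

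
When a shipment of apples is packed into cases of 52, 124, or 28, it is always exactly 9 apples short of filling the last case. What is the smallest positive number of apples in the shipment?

Being 9 short of a full case of size k means N ≡ −9 (mod k), i.e. N + 9 is a multiple of each size.
52 = 2^2 × 13
124 = 2^2 × 31
28 = 2^2 × 7
LCM(52, 124, 28) = 2^2 × 7 × 13 × 31 = 11284.
Smallest positive N is 11284 − 9 = 11275.

11275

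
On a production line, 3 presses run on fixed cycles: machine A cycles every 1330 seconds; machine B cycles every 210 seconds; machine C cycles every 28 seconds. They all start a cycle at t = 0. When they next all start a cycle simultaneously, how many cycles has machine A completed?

The first common completion time is the LCM of the periods.
1330 = 2 × 5 × 7 × 19
210 = 2 × 3 × 5 × 7
28 = 2^2 × 7
LCM(1330, 210, 28) = 2^2 × 3 × 5 × 7 × 19 = 7980.
Cycles for period 1330: 7980 / 1330 = 6.

6 cycles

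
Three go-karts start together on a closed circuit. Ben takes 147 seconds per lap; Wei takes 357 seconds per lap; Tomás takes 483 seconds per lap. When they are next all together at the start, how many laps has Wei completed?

161 laps

The first common completion time is the LCM of the periods.
147 = 3 × 7^2
357 = 3 × 7 × 17
483 = 3 × 7 × 23
LCM(147, 357, 483) = 3 × 7^2 × 17 × 23 = 57477.
Laps for period 357: 57477 / 357 = 161.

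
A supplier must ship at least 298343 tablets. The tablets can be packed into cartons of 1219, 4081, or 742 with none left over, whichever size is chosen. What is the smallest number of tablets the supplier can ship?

The number of tablets must be a common multiple of 1219, 4081, and 742, so a multiple of their LCM.
1219 = 23 × 53
4081 = 7 × 11 × 53
742 = 2 × 7 × 53
LCM(1219, 4081, 742) = 2 × 7 × 11 × 23 × 53 = 187726.
Smallest multiple of 187726 that is ≥ 298343: ⌈298343/187726⌉ × 187726 = 2 × 187726 = 375452.

375452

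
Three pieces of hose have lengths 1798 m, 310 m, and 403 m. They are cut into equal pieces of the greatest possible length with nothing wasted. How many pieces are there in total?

81

Piece length = gcd(1798, 310, 403).
1798 = 2 × 29 × 31
310 = 2 × 5 × 31
403 = 13 × 31
gcd(1798, 310, 403) = 31.
Total pieces = 1798/31 + 310/31 + 403/31 = 58 + 10 + 13 = 81.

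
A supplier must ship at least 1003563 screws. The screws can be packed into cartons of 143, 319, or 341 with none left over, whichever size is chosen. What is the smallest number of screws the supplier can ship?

1028456

The number of screws must be a common multiple of 143, 319, and 341, so a multiple of their LCM.
143 = 11 × 13
319 = 11 × 29
341 = 11 × 31
LCM(143, 319, 341) = 11 × 13 × 29 × 31 = 128557.
Smallest multiple of 128557 that is ≥ 1003563: ⌈1003563/128557⌉ × 128557 = 8 × 128557 = 1028456.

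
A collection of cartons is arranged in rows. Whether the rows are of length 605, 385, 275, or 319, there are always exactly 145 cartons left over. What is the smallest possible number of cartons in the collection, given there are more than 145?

N − 145 must be a common multiple of 605, 385, 275, and 319.
605 = 5 × 11^2
385 = 5 × 7 × 11
275 = 5^2 × 11
319 = 11 × 29
LCM(605, 385, 275, 319) = 5^2 × 7 × 11^2 × 29 = 614075.
Smallest N > 145 is LCM + 145 = 614075 + 145 = 614220.

614220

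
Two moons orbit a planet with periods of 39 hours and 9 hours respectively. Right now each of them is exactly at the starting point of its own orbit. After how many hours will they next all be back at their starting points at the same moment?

117 hours

The first simultaneous occurrence is after LCM of the individual periods.
39 = 3 × 13
9 = 3^2
LCM(39, 9) = 3^2 × 13 = 117.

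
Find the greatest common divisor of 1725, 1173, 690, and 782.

1725 = 3 × 5^2 × 23
1173 = 3 × 17 × 23
690 = 2 × 3 × 5 × 23
782 = 2 × 17 × 23
gcd(1725, 1173, 690, 782) = 23.

23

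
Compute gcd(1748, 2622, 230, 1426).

1748 = 2^2 × 19 × 23
2622 = 2 × 3 × 19 × 23
230 = 2 × 5 × 23
1426 = 2 × 23 × 31
gcd(1748, 2622, 230, 1426) = 2 × 23 = 46.

46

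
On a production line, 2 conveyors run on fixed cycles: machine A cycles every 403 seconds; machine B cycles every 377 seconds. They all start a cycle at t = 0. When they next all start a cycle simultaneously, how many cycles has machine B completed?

31 cycles

They are all back at their starting positions together after one LCM of the periods.
403 = 13 × 31
377 = 13 × 29
LCM(403, 377) = 13 × 29 × 31 = 11687.
Cycles for period 377: 11687 / 377 = 31.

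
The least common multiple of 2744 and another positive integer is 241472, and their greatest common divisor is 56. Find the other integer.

4928

gcd × lcm = product of the two integers, so the other integer is (56 × 241472) / 2744 = 4928.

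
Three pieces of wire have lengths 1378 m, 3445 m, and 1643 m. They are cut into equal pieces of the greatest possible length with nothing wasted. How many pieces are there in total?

Piece length = gcd(1378, 3445, 1643).
1378 = 2 × 13 × 53
3445 = 5 × 13 × 53
1643 = 31 × 53
gcd(1378, 3445, 1643) = 53.
Total pieces = 1378/53 + 3445/53 + 1643/53 = 26 + 65 + 31 = 122.

122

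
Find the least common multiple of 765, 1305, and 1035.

765 = 3^2 × 5 × 17
1305 = 3^2 × 5 × 29
1035 = 3^2 × 5 × 23
LCM(765, 1305, 1035) = 3^2 × 5 × 17 × 23 × 29 = 510255.

510255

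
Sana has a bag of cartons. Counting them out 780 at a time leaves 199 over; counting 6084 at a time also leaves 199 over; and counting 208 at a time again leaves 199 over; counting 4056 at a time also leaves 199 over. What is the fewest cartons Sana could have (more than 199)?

121879

N − 199 must be a common multiple of 780, 6084, 208, and 4056.
780 = 2^2 × 3 × 5 × 13
6084 = 2^2 × 3^2 × 13^2
208 = 2^4 × 13
4056 = 2^3 × 3 × 13^2
LCM(780, 6084, 208, 4056) = 2^4 × 3^2 × 5 × 13^2 = 121680.
Smallest N > 199 is LCM + 199 = 121680 + 199 = 121879.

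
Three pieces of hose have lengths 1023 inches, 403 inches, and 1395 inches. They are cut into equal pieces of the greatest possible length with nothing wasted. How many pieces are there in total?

Piece length = gcd(1023, 403, 1395).
1023 = 3 × 11 × 31
403 = 13 × 31
1395 = 3^2 × 5 × 31
gcd(1023, 403, 1395) = 31.
Total pieces = 1023/31 + 403/31 + 1395/31 = 33 + 13 + 45 = 91.

91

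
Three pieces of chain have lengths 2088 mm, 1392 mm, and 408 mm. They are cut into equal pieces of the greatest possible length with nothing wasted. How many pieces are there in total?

Piece length = gcd(2088, 1392, 408).
2088 = 2^3 × 3^2 × 29
1392 = 2^4 × 3 × 29
408 = 2^3 × 3 × 17
gcd(2088, 1392, 408) = 2^3 × 3 = 24.
Total pieces = 2088/24 + 1392/24 + 408/24 = 87 + 58 + 17 = 162.

162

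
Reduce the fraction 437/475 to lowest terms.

23/25

437 = 19 × 23
475 = 5^2 × 19
gcd(437, 475) = 19.
Divide numerator and denominator by 19: 437/475 = 23/25.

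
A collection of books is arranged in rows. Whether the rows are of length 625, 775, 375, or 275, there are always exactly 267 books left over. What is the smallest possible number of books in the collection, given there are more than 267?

N − 267 must be a common multiple of 625, 775, 375, and 275.
625 = 5^4
775 = 5^2 × 31
375 = 3 × 5^3
275 = 5^2 × 11
LCM(625, 775, 375, 275) = 3 × 5^4 × 11 × 31 = 639375.
Smallest N > 267 is LCM + 267 = 639375 + 267 = 639642.

639642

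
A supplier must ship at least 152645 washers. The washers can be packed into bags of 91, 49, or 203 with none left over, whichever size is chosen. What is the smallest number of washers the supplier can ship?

The number of washers must be a common multiple of 91, 49, and 203, so a multiple of their LCM.
91 = 7 × 13
49 = 7^2
203 = 7 × 29
LCM(91, 49, 203) = 7^2 × 13 × 29 = 18473.
Smallest multiple of 18473 that is ≥ 152645: ⌈152645/18473⌉ × 18473 = 9 × 18473 = 166257.

166257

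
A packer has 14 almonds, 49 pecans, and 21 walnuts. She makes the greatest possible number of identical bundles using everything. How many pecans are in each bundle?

Number of bundles = gcd(14, 49, 21).
14 = 2 × 7
49 = 7^2
21 = 3 × 7
gcd(14, 49, 21) = 7.
pecans per bundle = 49 / 7 = 7.

7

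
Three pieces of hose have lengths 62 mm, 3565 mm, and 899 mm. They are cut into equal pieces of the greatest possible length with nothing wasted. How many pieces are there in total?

146

Piece length = gcd(62, 3565, 899).
62 = 2 × 31
3565 = 5 × 23 × 31
899 = 29 × 31
gcd(62, 3565, 899) = 31.
Total pieces = 62/31 + 3565/31 + 899/31 = 2 + 115 + 29 = 146.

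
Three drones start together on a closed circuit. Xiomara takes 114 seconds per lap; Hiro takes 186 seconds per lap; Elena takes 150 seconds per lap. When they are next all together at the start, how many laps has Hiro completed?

475 laps

The first common completion time is the LCM of the periods.
114 = 2 × 3 × 19
186 = 2 × 3 × 31
150 = 2 × 3 × 5^2
LCM(114, 186, 150) = 2 × 3 × 5^2 × 19 × 31 = 88350.
Laps for period 186: 88350 / 186 = 475.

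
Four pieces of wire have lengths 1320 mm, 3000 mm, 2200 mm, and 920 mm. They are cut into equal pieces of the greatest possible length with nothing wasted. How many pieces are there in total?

Piece length = gcd(1320, 3000, 2200, 920).
1320 = 2^3 × 3 × 5 × 11
3000 = 2^3 × 3 × 5^3
2200 = 2^3 × 5^2 × 11
920 = 2^3 × 5 × 23
gcd(1320, 3000, 2200, 920) = 2^3 × 5 = 40.
Total pieces = 1320/40 + 3000/40 + 2200/40 + 920/40 = 33 + 75 + 55 + 23 = 186.

186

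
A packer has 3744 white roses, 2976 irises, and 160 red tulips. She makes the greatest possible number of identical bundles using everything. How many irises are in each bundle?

93

Number of bundles = gcd(3744, 2976, 160).
3744 = 2^5 × 3^2 × 13
2976 = 2^5 × 3 × 31
160 = 2^5 × 5
gcd(3744, 2976, 160) = 2^5 = 32.
irises per bundle = 2976 / 32 = 93.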